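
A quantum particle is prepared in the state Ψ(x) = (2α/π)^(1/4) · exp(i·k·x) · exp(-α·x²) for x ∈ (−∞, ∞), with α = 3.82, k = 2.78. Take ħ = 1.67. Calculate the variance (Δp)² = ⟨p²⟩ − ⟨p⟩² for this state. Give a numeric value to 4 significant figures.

10.65

Compute ⟨p⟩ and ⟨p²⟩ separately; (Δp)² = ⟨p²⟩ − ⟨p⟩².
Gaussian moments: ∫x^(2j)·e^(−2αx²) dx = (2j−1)!!/(4α)^j · √(π/(2α)), odd powers integrate to 0; here √(π/(2α)) = 0.64125. Derivatives: Ψ′ = (ik − 2αx)·Ψ, Ψ″ = ((ik − 2αx)² − 2α)·Ψ; the odd-in-x pieces drop out.
⟨p⟩ = 4.6426 and ⟨p²⟩ = 32.207.
(Δp)² = 32.207 − (4.6426)² = 10.654.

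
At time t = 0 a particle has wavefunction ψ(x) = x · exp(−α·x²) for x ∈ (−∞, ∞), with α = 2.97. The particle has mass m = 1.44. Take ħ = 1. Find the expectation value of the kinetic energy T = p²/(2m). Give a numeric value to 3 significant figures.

3.09

T = −(ħ²/2m) d²/dx², so ⟨T⟩ = −(ħ²/2m) ∫ ψ*·ψ'' dx / ∫|ψ|² dx; with m = 1.44.
Expand each integrand as polynomial × e^(−2αx²) and use ∫x^(2j)·e^(−2αx²) dx = (2j−1)!!/(4α)^j · √(π/(2α)), odd powers → 0; here √(π/(2α)) = 0.72725. Differentiate with the product rule, d/dx e^(−αx²) = −2αx·e^(−αx²).
State is unnormalized: ∫|ψ|² dx = 0.061216, and ∫ψ*·(−ħ²/2m · ψ'') dx = 0.18939, so ⟨T⟩ = 0.18939 / 0.061216.
⟨T⟩ = 3.0938.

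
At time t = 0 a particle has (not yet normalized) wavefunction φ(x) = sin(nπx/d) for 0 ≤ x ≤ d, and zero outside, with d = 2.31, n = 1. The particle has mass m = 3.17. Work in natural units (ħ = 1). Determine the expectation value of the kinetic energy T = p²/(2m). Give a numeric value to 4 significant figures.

0.2917

T = −(ħ²/2m) d²/dx², so ⟨T⟩ = −(ħ²/2m) ∫ φ*·φ'' dx / ∫|φ|² dx; with m = 3.17.
d/dx sin(nπx/d) = (nπ/d)·cos(nπx/d) and d²/dx² sin(nπx/d) = −(nπ/d)²·sin(nπx/d); on 0 ≤ x ≤ d, ∫sin²(nπx/d) dx = d/2 and ∫sin(nπx/d)·cos(nπx/d) dx = 0.
State is unnormalized: ∫|φ|² dx = 1.1550, and ∫φ*·(−ħ²/2m · φ'') dx = 0.33695, so ⟨T⟩ = 0.33695 / 1.1550.
⟨T⟩ = 0.29173.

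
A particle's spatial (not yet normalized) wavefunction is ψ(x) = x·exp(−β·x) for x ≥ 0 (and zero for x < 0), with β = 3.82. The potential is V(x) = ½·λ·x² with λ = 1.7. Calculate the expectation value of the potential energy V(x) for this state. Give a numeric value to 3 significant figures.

0.175

⟨V⟩ = ∫ V(x)·|ψ|² dx / ∫|ψ|² dx.
Every integrand reduces to terms xʲ·e^(−2βx) on [0, ∞); use ∫₀^∞ xʲ·e^(−2βx) dx = j!/(2β)^(j+1).
State is unnormalized: ∫|ψ|² dx = 0.0044849, and ∫ψ*·V(x)·ψ dx = 0.00078372, so ⟨V⟩ = 0.00078372 / 0.0044849.
⟨V⟩ = 0.17475.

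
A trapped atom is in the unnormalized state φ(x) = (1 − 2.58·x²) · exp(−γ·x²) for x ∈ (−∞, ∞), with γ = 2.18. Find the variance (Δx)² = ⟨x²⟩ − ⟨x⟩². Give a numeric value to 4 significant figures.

Compute ⟨x⟩ and ⟨x²⟩ separately, then (Δx)² = ⟨x²⟩ − ⟨x⟩².
Expand each integrand as polynomial × e^(−2γx²) and use ∫x^(2j)·e^(−2γx²) dx = (2j−1)!!/(4γ)^j · √(π/(2γ)), odd powers → 0; here √(π/(2γ)) = 0.84885.
Normalization: ∫|φ|² dx = 0.56947.
⟨x⟩ = 0.0000 and ⟨x²⟩ = 0.091943.
(Δx)² = 0.091943 − (0.0000)² = 0.091943.

0.09194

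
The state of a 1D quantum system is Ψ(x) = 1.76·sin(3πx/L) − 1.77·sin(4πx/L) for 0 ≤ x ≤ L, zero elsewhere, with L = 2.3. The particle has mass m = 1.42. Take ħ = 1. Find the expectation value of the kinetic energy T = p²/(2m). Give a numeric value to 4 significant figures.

8.225

T = −(ħ²/2m) d²/dx², so ⟨T⟩ = −(ħ²/2m) ∫ Ψ*·Ψ'' dx / ∫|Ψ|² dx; with m = 1.42.
d²/dx² sin(jπx/L) = −(jπ/L)²·sin(jπx/L); on 0 ≤ x ≤ L, ∫sin²(jπx/L) dx = L/2 and ∫sin(jπx/L)·sin(lπx/L) dx = 0 for j ≠ l, so only diagonal terms survive in ∫|Ψ|² and ∫Ψ·Ψ″; ∫Ψ·Ψ′ dx = [Ψ²/2] between the walls = 0.
State is unnormalized: ∫|Ψ|² dx = 7.1651, and ∫Ψ*·(−ħ²/2m · Ψ'') dx = 58.931, so ⟨T⟩ = 58.931 / 7.1651.
⟨T⟩ = 8.2248.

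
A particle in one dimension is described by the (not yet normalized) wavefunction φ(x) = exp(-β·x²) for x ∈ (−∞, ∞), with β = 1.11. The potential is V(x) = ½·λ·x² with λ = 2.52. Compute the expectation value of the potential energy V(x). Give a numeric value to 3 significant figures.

⟨V⟩ = ∫ V(x)·|φ|² dx / ∫|φ|² dx.
Gaussian moments: ∫x^(2j)·e^(−2βx²) dx = (2j−1)!!/(4β)^j · √(π/(2β)), odd powers integrate to 0; here √(π/(2β)) = 1.1896.
State is unnormalized: ∫|φ|² dx = 1.1896, and ∫φ*·V(x)·φ dx = 0.33759, so ⟨V⟩ = 0.33759 / 1.1896.
⟨V⟩ = 0.28378.

0.284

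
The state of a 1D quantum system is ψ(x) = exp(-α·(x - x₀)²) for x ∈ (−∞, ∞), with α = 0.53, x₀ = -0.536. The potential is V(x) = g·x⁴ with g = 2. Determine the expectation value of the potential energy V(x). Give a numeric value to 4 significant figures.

⟨V⟩ = ∫ V(x)·|ψ|² dx / ∫|ψ|² dx.
Gaussian moments (u = x − x₀): ∫u^(2j)·e^(−2αu²) du = (2j−1)!!/(4α)^j · √(π/(2α)), odd powers integrate to 0; here √(π/(2α)) = 1.7216.
State is unnormalized: ∫|ψ|² dx = 1.7216, and ∫ψ*·V(x)·ψ dx = 5.3821, so ⟨V⟩ = 5.3821 / 1.7216.
⟨V⟩ = 3.1263.

3.126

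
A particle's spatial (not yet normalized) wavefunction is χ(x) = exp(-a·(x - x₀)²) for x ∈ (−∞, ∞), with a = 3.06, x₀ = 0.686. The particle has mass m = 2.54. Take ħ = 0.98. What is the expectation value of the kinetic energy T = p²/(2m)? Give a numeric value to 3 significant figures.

0.579

T = −(ħ²/2m) d²/dx², so ⟨T⟩ = −(ħ²/2m) ∫ χ*·χ'' dx / ∫|χ|² dx; with m = 2.54.
Gaussian moments (u = x − x₀): ∫u^(2j)·e^(−2au²) du = (2j−1)!!/(4a)^j · √(π/(2a)), odd powers integrate to 0; here √(π/(2a)) = 0.71647. Derivatives: d/dx e^(−au²) = −2au·e^(−au²), d²/dx² e^(−au²) = (4a²u² − 2a)·e^(−au²).
State is unnormalized: ∫|χ|² dx = 0.71647, and ∫χ*·(−ħ²/2m · χ'') dx = 0.41449, so ⟨T⟩ = 0.41449 / 0.71647.
⟨T⟩ = 0.57851.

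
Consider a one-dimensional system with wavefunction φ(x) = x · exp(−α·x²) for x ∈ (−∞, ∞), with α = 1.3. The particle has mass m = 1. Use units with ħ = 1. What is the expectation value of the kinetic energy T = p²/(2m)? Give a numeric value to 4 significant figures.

1.950

T = −(ħ²/2m) d²/dx², so ⟨T⟩ = −(ħ²/2m) ∫ φ*·φ'' dx / ∫|φ|² dx; with m = 1.
Expand each integrand as polynomial × e^(−2αx²) and use ∫x^(2j)·e^(−2αx²) dx = (2j−1)!!/(4α)^j · √(π/(2α)), odd powers → 0; here √(π/(2α)) = 1.0992. Differentiate with the product rule, d/dx e^(−αx²) = −2αx·e^(−αx²).
State is unnormalized: ∫|φ|² dx = 0.21139, and ∫φ*·(−ħ²/2m · φ'') dx = 0.41221, so ⟨T⟩ = 0.41221 / 0.21139.
⟨T⟩ = 1.9500.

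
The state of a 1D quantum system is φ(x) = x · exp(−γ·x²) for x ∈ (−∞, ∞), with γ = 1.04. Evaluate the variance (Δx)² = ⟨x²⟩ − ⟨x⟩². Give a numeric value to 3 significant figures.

0.721

Compute ⟨x⟩ and ⟨x²⟩ separately, then (Δx)² = ⟨x²⟩ − ⟨x⟩².
Expand each integrand as polynomial × e^(−2γx²) and use ∫x^(2j)·e^(−2γx²) dx = (2j−1)!!/(4γ)^j · √(π/(2γ)), odd powers → 0; here √(π/(2γ)) = 1.2290.
Normalization: ∫|φ|² dx = 0.29543.
⟨x⟩ = 0.0000 and ⟨x²⟩ = 0.72115.
(Δx)² = 0.72115 − (0.0000)² = 0.72115.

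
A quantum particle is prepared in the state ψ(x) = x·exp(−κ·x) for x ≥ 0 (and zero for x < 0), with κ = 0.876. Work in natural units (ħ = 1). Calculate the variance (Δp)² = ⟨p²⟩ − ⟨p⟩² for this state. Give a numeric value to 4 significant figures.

Compute ⟨p⟩ and ⟨p²⟩ separately; (Δp)² = ⟨p²⟩ − ⟨p⟩².
Differentiate x·exp(−κ·x) with the product rule; every integrand then reduces to terms xʲ·e^(−2κx) on [0, ∞), with ∫₀^∞ xʲ·e^(−2κx) dx = j!/(2κ)^(j+1).
Normalization: ∫|ψ|² dx = 0.37190.
⟨p⟩ = 0.0000 and ⟨p²⟩ = 0.76738.
(Δp)² = 0.76738 − (0.0000)² = 0.76738.

0.7674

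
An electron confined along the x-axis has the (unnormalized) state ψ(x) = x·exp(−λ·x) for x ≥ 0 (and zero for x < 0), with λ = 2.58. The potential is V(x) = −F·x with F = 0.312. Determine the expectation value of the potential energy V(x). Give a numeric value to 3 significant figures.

-0.181

⟨V⟩ = ∫ V(x)·|ψ|² dx / ∫|ψ|² dx.
Every integrand reduces to terms xʲ·e^(−2λx) on [0, ∞); use ∫₀^∞ xʲ·e^(−2λx) dx = j!/(2λ)^(j+1).
State is unnormalized: ∫|ψ|² dx = 0.014557, and ∫ψ*·V(x)·ψ dx = -0.0026406, so ⟨V⟩ = -0.0026406 / 0.014557.
⟨V⟩ = -0.18140.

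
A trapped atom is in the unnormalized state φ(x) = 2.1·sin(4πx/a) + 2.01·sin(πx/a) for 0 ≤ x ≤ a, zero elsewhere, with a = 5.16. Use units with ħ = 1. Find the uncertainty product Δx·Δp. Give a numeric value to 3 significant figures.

Δx = √(⟨x²⟩−⟨x⟩²), Δp = √(⟨p²⟩−⟨p⟩²).
On 0 ≤ x ≤ a (j ≠ l): ∫sin²(jπx/a) dx = a/2, ∫sin(jπx/a)·sin(lπx/a) dx = 0; diagonal moments ∫x·sin²(jπx/a) dx = a²/4, ∫x²·sin²(jπx/a) dx = a³·(1/6 − 1/(4j²π²)); cross terms ∫x·sin(jπx/a)·sin(lπx/a) dx = 0 for j + l even and −4jla²/(π²(j² − l²)²) for j + l odd, ∫x²·sin(jπx/a)·sin(lπx/a) dx = (−1)^(j+l)·4jla³/(π²(j² − l²)²); higher powers the same way via product-to-sum and parts. d²/dx² sin(jπx/a) = −(jπ/a)²·sin(jπx/a); on 0 ≤ x ≤ a, ∫sin²(jπx/a) dx = a/2 and ∫sin(jπx/a)·sin(lπx/a) dx = 0 for j ≠ l, so only diagonal terms survive in ∫|φ|² and ∫φ·φ″; ∫φ·φ′ dx = [φ²/2] between the walls = 0.
Normalization: ∫|φ|² dx = 21.801.
⟨x⟩ = 2.5057, ⟨x²⟩ = 7.8030 ⇒ Δx = 1.2347.
⟨p⟩ = 0.0000, ⟨p²⟩ = 3.2725 ⇒ Δp = 1.8090.
Δx·Δp = 2.2335.

2.23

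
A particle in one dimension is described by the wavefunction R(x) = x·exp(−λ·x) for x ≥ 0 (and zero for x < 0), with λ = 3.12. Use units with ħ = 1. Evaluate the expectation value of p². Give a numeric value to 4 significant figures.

9.734

p² R = −ħ² d²R/dx²; ⟨p²⟩ = −ħ² ∫ R*·R'' dx / ∫|R|² dx.
Differentiate x·exp(−λ·x) with the product rule; every integrand then reduces to terms xʲ·e^(−2λx) on [0, ∞), with ∫₀^∞ xʲ·e^(−2λx) dx = j!/(2λ)^(j+1).
State is unnormalized: ∫|R|² dx = 0.0082314, and ∫R*·(−ħ² R'') dx = 0.080128, so ⟨p²⟩ = 0.080128 / 0.0082314.
⟨p²⟩ = 9.7344.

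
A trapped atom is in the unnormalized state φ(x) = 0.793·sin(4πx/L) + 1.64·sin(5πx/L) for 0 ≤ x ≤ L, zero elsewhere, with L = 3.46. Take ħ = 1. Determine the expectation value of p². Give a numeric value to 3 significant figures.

19.2

p² φ = −ħ² d²φ/dx²; ⟨p²⟩ = −ħ² ∫ φ*·φ'' dx / ∫|φ|² dx.
d²/dx² sin(jπx/L) = −(jπ/L)²·sin(jπx/L); on 0 ≤ x ≤ L, ∫sin²(jπx/L) dx = L/2 and ∫sin(jπx/L)·sin(lπx/L) dx = 0 for j ≠ l, so only diagonal terms survive in ∫|φ|² and ∫φ·φ″; ∫φ·φ′ dx = [φ²/2] between the walls = 0.
State is unnormalized: ∫|φ|² dx = 5.7409, and ∫φ*·(−ħ² φ'') dx = 110.25, so ⟨p²⟩ = 110.25 / 5.7409.
⟨p²⟩ = 19.204.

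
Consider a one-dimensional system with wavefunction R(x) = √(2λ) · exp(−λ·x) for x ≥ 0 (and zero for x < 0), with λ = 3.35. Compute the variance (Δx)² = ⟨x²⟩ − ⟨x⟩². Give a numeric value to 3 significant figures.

Compute ⟨x⟩ and ⟨x²⟩ separately, then (Δx)² = ⟨x²⟩ − ⟨x⟩².
Every integrand reduces to terms xʲ·e^(−2λx) on [0, ∞); use ∫₀^∞ xʲ·e^(−2λx) dx = j!/(2λ)^(j+1).
⟨x⟩ = 0.14925 and ⟨x²⟩ = 0.044553.
(Δx)² = 0.044553 − (0.14925)² = 0.022277.

0.0223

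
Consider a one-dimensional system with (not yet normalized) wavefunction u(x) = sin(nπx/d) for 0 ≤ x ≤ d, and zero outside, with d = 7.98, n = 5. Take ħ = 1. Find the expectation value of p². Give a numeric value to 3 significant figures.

p² u = −ħ² d²u/dx²; ⟨p²⟩ = −ħ² ∫ u*·u'' dx / ∫|u|² dx.
d/dx sin(nπx/d) = (nπ/d)·cos(nπx/d) and d²/dx² sin(nπx/d) = −(nπ/d)²·sin(nπx/d); on 0 ≤ x ≤ d, ∫sin²(nπx/d) dx = d/2 and ∫sin(nπx/d)·cos(nπx/d) dx = 0.
State is unnormalized: ∫|u|² dx = 3.9900, and ∫u*·(−ħ² u'') dx = 15.460, so ⟨p²⟩ = 15.460 / 3.9900.
⟨p²⟩ = 3.8747.

3.87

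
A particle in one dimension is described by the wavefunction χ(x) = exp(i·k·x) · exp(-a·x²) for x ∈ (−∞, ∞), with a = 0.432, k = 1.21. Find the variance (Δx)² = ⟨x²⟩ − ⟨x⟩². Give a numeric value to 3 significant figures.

Compute ⟨x⟩ and ⟨x²⟩ separately, then (Δx)² = ⟨x²⟩ − ⟨x⟩².
Gaussian moments: ∫x^(2j)·e^(−2ax²) dx = (2j−1)!!/(4a)^j · √(π/(2a)), odd powers integrate to 0; here √(π/(2a)) = 1.9069.
Normalization: ∫|χ|² dx = 1.9069.
⟨x⟩ = 0.0000 and ⟨x²⟩ = 0.57870.
(Δx)² = 0.57870 − (0.0000)² = 0.57870.

0.579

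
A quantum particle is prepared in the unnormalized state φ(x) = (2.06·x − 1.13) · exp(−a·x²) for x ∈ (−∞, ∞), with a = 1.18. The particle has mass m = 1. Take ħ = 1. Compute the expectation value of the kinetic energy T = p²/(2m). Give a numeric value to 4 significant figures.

1.078

T = −(ħ²/2m) d²/dx², so ⟨T⟩ = −(ħ²/2m) ∫ φ*·φ'' dx / ∫|φ|² dx; with m = 1.
Expand each integrand as polynomial × e^(−2ax²) and use ∫x^(2j)·e^(−2ax²) dx = (2j−1)!!/(4a)^j · √(π/(2a)), odd powers → 0; here √(π/(2a)) = 1.1538. Differentiate with the product rule, d/dx e^(−ax²) = −2ax·e^(−ax²).
State is unnormalized: ∫|φ|² dx = 2.5106, and ∫φ*·(−ħ²/2m · φ'') dx = 2.7053, so ⟨T⟩ = 2.7053 / 2.5106.
⟨T⟩ = 1.0776.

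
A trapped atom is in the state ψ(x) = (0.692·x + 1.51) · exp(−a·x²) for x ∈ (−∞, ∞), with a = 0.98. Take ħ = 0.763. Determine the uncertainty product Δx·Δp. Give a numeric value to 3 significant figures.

0.382

Δx = √(⟨x²⟩−⟨x⟩²), Δp = √(⟨p²⟩−⟨p⟩²).
Expand each integrand as polynomial × e^(−2ax²) and use ∫x^(2j)·e^(−2ax²) dx = (2j−1)!!/(4a)^j · √(π/(2a)), odd powers → 0; here √(π/(2a)) = 1.2660. Differentiate with the product rule, d/dx e^(−ax²) = −2ax·e^(−ax²).
Normalization: ∫|ψ|² dx = 3.0414.
⟨x⟩ = 0.22193, ⟨x²⟩ = 0.28105 ⇒ Δx = 0.48145.
⟨p⟩ = 0.0000, ⟨p²⟩ = 0.62855 ⇒ Δp = 0.79281.
Δx·Δp = 0.38170.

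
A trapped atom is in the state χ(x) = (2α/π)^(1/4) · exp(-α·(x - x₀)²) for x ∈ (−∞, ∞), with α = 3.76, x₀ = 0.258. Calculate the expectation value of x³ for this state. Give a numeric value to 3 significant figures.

0.0686

⟨x³⟩ = ∫ x³·|χ|² dx (integrals over the domain).
Gaussian moments (u = x − x₀): ∫u^(2j)·e^(−2αu²) du = (2j−1)!!/(4α)^j · √(π/(2α)), odd powers integrate to 0; here √(π/(2α)) = 0.64635.
⟨x³⟩ = 0.068636.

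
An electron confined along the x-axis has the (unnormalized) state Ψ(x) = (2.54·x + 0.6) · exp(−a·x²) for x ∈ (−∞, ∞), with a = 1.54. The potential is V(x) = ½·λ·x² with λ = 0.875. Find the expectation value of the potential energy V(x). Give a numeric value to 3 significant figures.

0.177

⟨V⟩ = ∫ V(x)·|Ψ|² dx / ∫|Ψ|² dx.
Expand each integrand as polynomial × e^(−2ax²) and use ∫x^(2j)·e^(−2ax²) dx = (2j−1)!!/(4a)^j · √(π/(2a)), odd powers → 0; here √(π/(2a)) = 1.0099.
State is unnormalized: ∫|Ψ|² dx = 1.4213, and ∫Ψ*·V(x)·Ψ dx = 0.25120, so ⟨V⟩ = 0.25120 / 1.4213.
⟨V⟩ = 0.17673.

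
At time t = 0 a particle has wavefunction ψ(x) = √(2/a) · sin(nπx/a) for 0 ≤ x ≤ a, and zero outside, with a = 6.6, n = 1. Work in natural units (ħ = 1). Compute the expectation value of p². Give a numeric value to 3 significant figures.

p² ψ = −ħ² d²ψ/dx²; ⟨p²⟩ = −ħ² ∫ ψ*·ψ'' dx.
d/dx sin(nπx/a) = (nπ/a)·cos(nπx/a) and d²/dx² sin(nπx/a) = −(nπ/a)²·sin(nπx/a); on 0 ≤ x ≤ a, ∫sin²(nπx/a) dx = a/2 and ∫sin(nπx/a)·cos(nπx/a) dx = 0.
⟨p²⟩ = 0.22657.

0.227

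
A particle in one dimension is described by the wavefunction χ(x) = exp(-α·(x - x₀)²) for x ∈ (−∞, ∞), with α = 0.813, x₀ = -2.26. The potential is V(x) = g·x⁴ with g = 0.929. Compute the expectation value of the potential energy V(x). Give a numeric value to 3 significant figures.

33.3

⟨V⟩ = ∫ V(x)·|χ|² dx / ∫|χ|² dx.
Gaussian moments (u = x − x₀): ∫u^(2j)·e^(−2αu²) du = (2j−1)!!/(4α)^j · √(π/(2α)), odd powers integrate to 0; here √(π/(2α)) = 1.3900.
State is unnormalized: ∫|χ|² dx = 1.3900, and ∫χ*·V(x)·χ dx = 46.222, so ⟨V⟩ = 46.222 / 1.3900.
⟨V⟩ = 33.253.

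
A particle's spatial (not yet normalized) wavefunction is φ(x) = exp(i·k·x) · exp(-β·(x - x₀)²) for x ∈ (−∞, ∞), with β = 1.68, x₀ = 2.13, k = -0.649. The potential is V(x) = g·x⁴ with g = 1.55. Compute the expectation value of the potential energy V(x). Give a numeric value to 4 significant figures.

⟨V⟩ = ∫ V(x)·|φ|² dx / ∫|φ|² dx.
Gaussian moments (u = x − x₀): ∫u^(2j)·e^(−2βu²) du = (2j−1)!!/(4β)^j · √(π/(2β)), odd powers integrate to 0; here √(π/(2β)) = 0.96695.
State is unnormalized: ∫|φ|² dx = 0.96695, and ∫φ*·V(x)·φ dx = 37.021, so ⟨V⟩ = 37.021 / 0.96695.
⟨V⟩ = 38.286.

38.29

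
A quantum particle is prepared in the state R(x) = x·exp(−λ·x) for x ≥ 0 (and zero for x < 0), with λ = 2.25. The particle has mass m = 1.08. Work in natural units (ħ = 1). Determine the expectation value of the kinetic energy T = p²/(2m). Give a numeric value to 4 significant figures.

2.344

T = −(ħ²/2m) d²/dx², so ⟨T⟩ = −(ħ²/2m) ∫ R*·R'' dx / ∫|R|² dx; with m = 1.08.
Differentiate x·exp(−λ·x) with the product rule; every integrand then reduces to terms xʲ·e^(−2λx) on [0, ∞), with ∫₀^∞ xʲ·e^(−2λx) dx = j!/(2λ)^(j+1).
State is unnormalized: ∫|R|² dx = 0.021948, and ∫R*·(−ħ²/2m · R'') dx = 0.051440, so ⟨T⟩ = 0.051440 / 0.021948.
⟨T⟩ = 2.3438.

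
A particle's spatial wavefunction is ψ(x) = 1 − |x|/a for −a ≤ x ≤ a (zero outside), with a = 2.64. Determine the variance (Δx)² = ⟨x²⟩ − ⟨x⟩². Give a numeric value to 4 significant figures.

0.6970

Compute ⟨x⟩ and ⟨x²⟩ separately, then (Δx)² = ⟨x²⟩ − ⟨x⟩².
ψ is even, so ∫ over [−a, a] = 2∫₀ᵃ with ψ = 1 − x/a there: ∫₀ᵃ (1 − x/a)² dx = a/3, ∫₀ᵃ x²(1 − x/a)² dx = a³/30, ∫₀ᵃ x⁴(1 − x/a)² dx = a⁵/105.
Normalization: ∫|ψ|² dx = 1.7600.
⟨x⟩ = 0.0000 and ⟨x²⟩ = 0.69696.
(Δx)² = 0.69696 − (0.0000)² = 0.69696.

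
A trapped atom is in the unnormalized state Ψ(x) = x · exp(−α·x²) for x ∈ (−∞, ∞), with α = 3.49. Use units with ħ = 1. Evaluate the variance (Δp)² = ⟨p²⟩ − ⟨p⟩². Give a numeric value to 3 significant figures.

Compute ⟨p⟩ and ⟨p²⟩ separately; (Δp)² = ⟨p²⟩ − ⟨p⟩².
Expand each integrand as polynomial × e^(−2αx²) and use ∫x^(2j)·e^(−2αx²) dx = (2j−1)!!/(4α)^j · √(π/(2α)), odd powers → 0; here √(π/(2α)) = 0.67088. Differentiate with the product rule, d/dx e^(−αx²) = −2αx·e^(−αx²).
Normalization: ∫|Ψ|² dx = 0.048058.
⟨p⟩ = 0.0000 and ⟨p²⟩ = 10.470.
(Δp)² = 10.470 − (0.0000)² = 10.470.

10.5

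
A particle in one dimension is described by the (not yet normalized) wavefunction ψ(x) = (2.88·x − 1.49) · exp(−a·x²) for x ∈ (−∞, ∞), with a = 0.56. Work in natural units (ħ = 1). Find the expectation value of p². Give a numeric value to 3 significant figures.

p² ψ = −ħ² d²ψ/dx²; ⟨p²⟩ = −ħ² ∫ ψ*·ψ'' dx / ∫|ψ|² dx.
Expand each integrand as polynomial × e^(−2ax²) and use ∫x^(2j)·e^(−2ax²) dx = (2j−1)!!/(4a)^j · √(π/(2a)), odd powers → 0; here √(π/(2a)) = 1.6748. Differentiate with the product rule, d/dx e^(−ax²) = −2ax·e^(−ax²).
State is unnormalized: ∫|ψ|² dx = 9.9198, and ∫ψ*·(−ħ² ψ'') dx = 12.501, so ⟨p²⟩ = 12.501 / 9.9198.
⟨p²⟩ = 1.2602.

1.26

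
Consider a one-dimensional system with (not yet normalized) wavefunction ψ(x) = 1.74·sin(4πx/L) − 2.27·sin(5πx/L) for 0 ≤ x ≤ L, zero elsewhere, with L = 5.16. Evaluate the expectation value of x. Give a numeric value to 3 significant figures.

3.58

⟨x⟩ = ∫ x·|ψ|² dx / ∫|ψ|² dx (integrals over the domain).
On 0 ≤ x ≤ L (j ≠ l): ∫sin²(jπx/L) dx = L/2, ∫sin(jπx/L)·sin(lπx/L) dx = 0; diagonal moments ∫x·sin²(jπx/L) dx = L²/4, ∫x²·sin²(jπx/L) dx = L³·(1/6 − 1/(4j²π²)); cross terms ∫x·sin(jπx/L)·sin(lπx/L) dx = 0 for j + l even and −4jlL²/(π²(j² − l²)²) for j + l odd, ∫x²·sin(jπx/L)·sin(lπx/L) dx = (−1)^(j+l)·4jlL³/(π²(j² − l²)²); higher powers the same way via product-to-sum and parts.
State is unnormalized: ∫|ψ|² dx = 21.106, and ∫ψ*·x·ψ dx = 75.501, so ⟨x⟩ = 75.501 / 21.106.
⟨x⟩ = 3.5773.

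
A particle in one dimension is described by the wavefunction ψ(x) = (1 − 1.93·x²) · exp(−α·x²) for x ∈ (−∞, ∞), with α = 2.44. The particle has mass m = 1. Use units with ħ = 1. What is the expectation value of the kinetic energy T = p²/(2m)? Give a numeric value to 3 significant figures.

T = −(ħ²/2m) d²/dx², so ⟨T⟩ = −(ħ²/2m) ∫ ψ*·ψ'' dx / ∫|ψ|² dx; with m = 1.
Expand each integrand as polynomial × e^(−2αx²) and use ∫x^(2j)·e^(−2αx²) dx = (2j−1)!!/(4α)^j · √(π/(2α)), odd powers → 0; here √(π/(2α)) = 0.80235. Differentiate with the product rule, d/dx e^(−αx²) = −2αx·e^(−αx²).
State is unnormalized: ∫|ψ|² dx = 0.57915, and ∫ψ*·(−ħ²/2m · ψ'') dx = 1.6339, so ⟨T⟩ = 1.6339 / 0.57915.
⟨T⟩ = 2.8213.

2.82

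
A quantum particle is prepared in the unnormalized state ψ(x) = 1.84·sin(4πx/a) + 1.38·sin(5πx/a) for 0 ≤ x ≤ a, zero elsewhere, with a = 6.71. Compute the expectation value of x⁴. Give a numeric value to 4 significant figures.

94.79

⟨x⁴⟩ = ∫ x⁴·|ψ|² dx / ∫|ψ|² dx (integrals over the domain).
On 0 ≤ x ≤ a (j ≠ l): ∫sin²(jπx/a) dx = a/2, ∫sin(jπx/a)·sin(lπx/a) dx = 0; diagonal moments ∫x·sin²(jπx/a) dx = a²/4, ∫x²·sin²(jπx/a) dx = a³·(1/6 − 1/(4j²π²)); cross terms ∫x·sin(jπx/a)·sin(lπx/a) dx = 0 for j + l even and −4jla²/(π²(j² − l²)²) for j + l odd, ∫x²·sin(jπx/a)·sin(lπx/a) dx = (−1)^(j+l)·4jla³/(π²(j² − l²)²); higher powers the same way via product-to-sum and parts.
State is unnormalized: ∫|ψ|² dx = 17.748, and ∫ψ*·x⁴·ψ dx = 1682.3, so ⟨x⁴⟩ = 1682.3 / 17.748.
⟨x⁴⟩ = 94.786.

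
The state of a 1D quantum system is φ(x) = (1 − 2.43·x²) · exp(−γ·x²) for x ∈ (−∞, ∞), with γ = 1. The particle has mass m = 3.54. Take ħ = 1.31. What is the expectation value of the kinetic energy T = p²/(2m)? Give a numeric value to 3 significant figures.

1.30

T = −(ħ²/2m) d²/dx², so ⟨T⟩ = −(ħ²/2m) ∫ φ*·φ'' dx / ∫|φ|² dx; with m = 3.54.
Expand each integrand as polynomial × e^(−2γx²) and use ∫x^(2j)·e^(−2γx²) dx = (2j−1)!!/(4γ)^j · √(π/(2γ)), odd powers → 0; here √(π/(2γ)) = 1.2533. Differentiate with the product rule, d/dx e^(−γx²) = −2γx·e^(−γx²).
State is unnormalized: ∫|φ|² dx = 1.1182, and ∫φ*·(−ħ²/2m · φ'') dx = 1.4577, so ⟨T⟩ = 1.4577 / 1.1182.
⟨T⟩ = 1.3036.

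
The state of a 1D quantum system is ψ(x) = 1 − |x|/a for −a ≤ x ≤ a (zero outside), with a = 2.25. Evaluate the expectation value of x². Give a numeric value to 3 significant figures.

⟨x²⟩ = ∫ x²·|ψ|² dx / ∫|ψ|² dx (integrals over the domain).
ψ is even, so ∫ over [−a, a] = 2∫₀ᵃ with ψ = 1 − x/a there: ∫₀ᵃ (1 − x/a)² dx = a/3, ∫₀ᵃ x²(1 − x/a)² dx = a³/30, ∫₀ᵃ x⁴(1 − x/a)² dx = a⁵/105.
State is unnormalized: ∫|ψ|² dx = 1.5000, and ∫ψ*·x²·ψ dx = 0.75938, so ⟨x²⟩ = 0.75938 / 1.5000.
⟨x²⟩ = 0.50625.

0.506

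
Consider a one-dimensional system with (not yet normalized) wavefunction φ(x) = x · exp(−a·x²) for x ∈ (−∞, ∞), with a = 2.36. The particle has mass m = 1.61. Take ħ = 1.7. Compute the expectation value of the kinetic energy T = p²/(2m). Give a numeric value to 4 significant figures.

T = −(ħ²/2m) d²/dx², so ⟨T⟩ = −(ħ²/2m) ∫ φ*·φ'' dx / ∫|φ|² dx; with m = 1.61.
Expand each integrand as polynomial × e^(−2ax²) and use ∫x^(2j)·e^(−2ax²) dx = (2j−1)!!/(4a)^j · √(π/(2a)), odd powers → 0; here √(π/(2a)) = 0.81584. Differentiate with the product rule, d/dx e^(−ax²) = −2ax·e^(−ax²).
State is unnormalized: ∫|φ|² dx = 0.086424, and ∫φ*·(−ħ²/2m · φ'') dx = 0.54917, so ⟨T⟩ = 0.54917 / 0.086424.
⟨T⟩ = 6.3544.

6.354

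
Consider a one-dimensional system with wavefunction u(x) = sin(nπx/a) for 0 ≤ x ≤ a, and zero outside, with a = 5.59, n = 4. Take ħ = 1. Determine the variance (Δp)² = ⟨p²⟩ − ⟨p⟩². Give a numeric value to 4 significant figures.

5.054

Compute ⟨p⟩ and ⟨p²⟩ separately; (Δp)² = ⟨p²⟩ − ⟨p⟩².
d/dx sin(nπx/a) = (nπ/a)·cos(nπx/a) and d²/dx² sin(nπx/a) = −(nπ/a)²·sin(nπx/a); on 0 ≤ x ≤ a, ∫sin²(nπx/a) dx = a/2 and ∫sin(nπx/a)·cos(nπx/a) dx = 0.
Normalization: ∫|u|² dx = 2.7950.
⟨p⟩ = 0.0000 and ⟨p²⟩ = 5.0535.
(Δp)² = 5.0535 − (0.0000)² = 5.0535.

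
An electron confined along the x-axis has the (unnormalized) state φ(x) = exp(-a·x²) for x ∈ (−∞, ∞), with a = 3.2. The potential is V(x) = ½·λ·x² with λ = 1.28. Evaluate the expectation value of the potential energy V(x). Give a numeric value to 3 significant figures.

0.0500

⟨V⟩ = ∫ V(x)·|φ|² dx / ∫|φ|² dx.
Gaussian moments: ∫x^(2j)·e^(−2ax²) dx = (2j−1)!!/(4a)^j · √(π/(2a)), odd powers integrate to 0; here √(π/(2a)) = 0.70062.
State is unnormalized: ∫|φ|² dx = 0.70062, and ∫φ*·V(x)·φ dx = 0.035031, so ⟨V⟩ = 0.035031 / 0.70062.
⟨V⟩ = 0.050000.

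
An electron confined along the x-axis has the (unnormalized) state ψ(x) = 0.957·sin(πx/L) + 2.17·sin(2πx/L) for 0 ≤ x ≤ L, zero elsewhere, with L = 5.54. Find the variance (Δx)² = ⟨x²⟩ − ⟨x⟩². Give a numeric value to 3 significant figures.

Compute ⟨x⟩ and ⟨x²⟩ separately, then (Δx)² = ⟨x²⟩ − ⟨x⟩².
On 0 ≤ x ≤ L (j ≠ l): ∫sin²(jπx/L) dx = L/2, ∫sin(jπx/L)·sin(lπx/L) dx = 0; diagonal moments ∫x·sin²(jπx/L) dx = L²/4, ∫x²·sin²(jπx/L) dx = L³·(1/6 − 1/(4j²π²)); cross terms ∫x·sin(jπx/L)·sin(lπx/L) dx = 0 for j + l even and −4jlL²/(π²(j² − l²)²) for j + l odd, ∫x²·sin(jπx/L)·sin(lπx/L) dx = (−1)^(j+l)·4jlL³/(π²(j² − l²)²); higher powers the same way via product-to-sum and parts.
Normalization: ∫|ψ|² dx = 15.581.
⟨x⟩ = 2.0331 and ⟨x²⟩ = 5.5697.
(Δx)² = 5.5697 − (2.0331)² = 1.4361.

1.44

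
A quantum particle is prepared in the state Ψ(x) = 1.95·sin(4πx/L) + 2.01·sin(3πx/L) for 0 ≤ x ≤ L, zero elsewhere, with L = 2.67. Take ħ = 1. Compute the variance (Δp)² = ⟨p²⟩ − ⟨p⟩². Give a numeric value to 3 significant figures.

Compute ⟨p⟩ and ⟨p²⟩ separately; (Δp)² = ⟨p²⟩ − ⟨p⟩².
d²/dx² sin(jπx/L) = −(jπ/L)²·sin(jπx/L); on 0 ≤ x ≤ L, ∫sin²(jπx/L) dx = L/2 and ∫sin(jπx/L)·sin(lπx/L) dx = 0 for j ≠ l, so only diagonal terms survive in ∫|Ψ|² and ∫Ψ·Ψ″; ∫Ψ·Ψ′ dx = [Ψ²/2] between the walls = 0.
Normalization: ∫|Ψ|² dx = 10.470.
⟨p⟩ = 0.0000 and ⟨p²⟩ = 17.159.
(Δp)² = 17.159 − (0.0000)² = 17.159.

17.2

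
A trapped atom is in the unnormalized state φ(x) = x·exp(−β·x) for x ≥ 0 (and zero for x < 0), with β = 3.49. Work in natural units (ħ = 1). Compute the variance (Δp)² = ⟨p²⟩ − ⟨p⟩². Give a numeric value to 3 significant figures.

12.2

Compute ⟨p⟩ and ⟨p²⟩ separately; (Δp)² = ⟨p²⟩ − ⟨p⟩².
Differentiate x·exp(−β·x) with the product rule; every integrand then reduces to terms xʲ·e^(−2βx) on [0, ∞), with ∫₀^∞ xʲ·e^(−2βx) dx = j!/(2β)^(j+1).
Normalization: ∫|φ|² dx = 0.0058812.
⟨p⟩ = 0.0000 and ⟨p²⟩ = 12.180.
(Δp)² = 12.180 − (0.0000)² = 12.180.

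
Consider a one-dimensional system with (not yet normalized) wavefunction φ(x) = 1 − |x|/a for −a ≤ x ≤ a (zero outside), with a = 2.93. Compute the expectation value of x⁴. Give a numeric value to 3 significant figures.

2.11

⟨x⁴⟩ = ∫ x⁴·|φ|² dx / ∫|φ|² dx (integrals over the domain).
φ is even, so ∫ over [−a, a] = 2∫₀ᵃ with φ = 1 − x/a there: ∫₀ᵃ (1 − x/a)² dx = a/3, ∫₀ᵃ x²(1 − x/a)² dx = a³/30, ∫₀ᵃ x⁴(1 − x/a)² dx = a⁵/105.
State is unnormalized: ∫|φ|² dx = 1.9533, and ∫φ*·x⁴·φ dx = 4.1132, so ⟨x⁴⟩ = 4.1132 / 1.9533.
⟨x⁴⟩ = 2.1057.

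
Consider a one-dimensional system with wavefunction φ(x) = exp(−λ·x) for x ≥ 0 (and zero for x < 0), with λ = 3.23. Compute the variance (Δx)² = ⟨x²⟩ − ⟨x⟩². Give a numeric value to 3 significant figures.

Compute ⟨x⟩ and ⟨x²⟩ separately, then (Δx)² = ⟨x²⟩ − ⟨x⟩².
Every integrand reduces to terms xʲ·e^(−2λx) on [0, ∞); use ∫₀^∞ xʲ·e^(−2λx) dx = j!/(2λ)^(j+1).
Normalization: ∫|φ|² dx = 0.15480.
⟨x⟩ = 0.15480 and ⟨x²⟩ = 0.047925.
(Δx)² = 0.047925 − (0.15480)² = 0.023963.

0.0240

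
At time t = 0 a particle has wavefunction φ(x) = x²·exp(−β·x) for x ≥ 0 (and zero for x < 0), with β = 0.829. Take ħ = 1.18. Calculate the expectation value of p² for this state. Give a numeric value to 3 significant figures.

0.319

p² φ = −ħ² d²φ/dx²; ⟨p²⟩ = −ħ² ∫ φ*·φ'' dx / ∫|φ|² dx.
Differentiate x²·exp(−β·x) with the product rule; every integrand then reduces to terms xʲ·e^(−2βx) on [0, ∞), with ∫₀^∞ xʲ·e^(−2βx) dx = j!/(2β)^(j+1).
State is unnormalized: ∫|φ|² dx = 1.9155, and ∫φ*·(−ħ² φ'') dx = 0.61100, so ⟨p²⟩ = 0.61100 / 1.9155.
⟨p²⟩ = 0.31897.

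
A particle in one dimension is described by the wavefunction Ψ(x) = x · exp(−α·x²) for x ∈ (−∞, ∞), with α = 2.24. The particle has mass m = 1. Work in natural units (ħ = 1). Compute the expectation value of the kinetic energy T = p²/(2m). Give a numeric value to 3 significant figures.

T = −(ħ²/2m) d²/dx², so ⟨T⟩ = −(ħ²/2m) ∫ Ψ*·Ψ'' dx / ∫|Ψ|² dx; with m = 1.
Expand each integrand as polynomial × e^(−2αx²) and use ∫x^(2j)·e^(−2αx²) dx = (2j−1)!!/(4α)^j · √(π/(2α)), odd powers → 0; here √(π/(2α)) = 0.83741. Differentiate with the product rule, d/dx e^(−αx²) = −2αx·e^(−αx²).
State is unnormalized: ∫|Ψ|² dx = 0.093460, and ∫Ψ*·(−ħ²/2m · Ψ'') dx = 0.31403, so ⟨T⟩ = 0.31403 / 0.093460.
⟨T⟩ = 3.3600.

3.36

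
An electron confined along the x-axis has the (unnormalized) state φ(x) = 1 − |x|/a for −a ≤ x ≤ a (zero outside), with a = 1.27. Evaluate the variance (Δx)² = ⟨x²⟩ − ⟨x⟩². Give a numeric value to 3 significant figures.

Compute ⟨x⟩ and ⟨x²⟩ separately, then (Δx)² = ⟨x²⟩ − ⟨x⟩².
φ is even, so ∫ over [−a, a] = 2∫₀ᵃ with φ = 1 − x/a there: ∫₀ᵃ (1 − x/a)² dx = a/3, ∫₀ᵃ x²(1 − x/a)² dx = a³/30, ∫₀ᵃ x⁴(1 − x/a)² dx = a⁵/105.
Normalization: ∫|φ|² dx = 0.84667.
⟨x⟩ = 0.0000 and ⟨x²⟩ = 0.16129.
(Δx)² = 0.16129 − (0.0000)² = 0.16129.

0.161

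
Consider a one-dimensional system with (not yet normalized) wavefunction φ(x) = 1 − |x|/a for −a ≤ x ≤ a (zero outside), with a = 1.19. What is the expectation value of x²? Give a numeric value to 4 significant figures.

0.1416

⟨x²⟩ = ∫ x²·|φ|² dx / ∫|φ|² dx (integrals over the domain).
φ is even, so ∫ over [−a, a] = 2∫₀ᵃ with φ = 1 − x/a there: ∫₀ᵃ (1 − x/a)² dx = a/3, ∫₀ᵃ x²(1 − x/a)² dx = a³/30, ∫₀ᵃ x⁴(1 − x/a)² dx = a⁵/105.
State is unnormalized: ∫|φ|² dx = 0.79333, and ∫φ*·x²·φ dx = 0.11234, so ⟨x²⟩ = 0.11234 / 0.79333.
⟨x²⟩ = 0.14161.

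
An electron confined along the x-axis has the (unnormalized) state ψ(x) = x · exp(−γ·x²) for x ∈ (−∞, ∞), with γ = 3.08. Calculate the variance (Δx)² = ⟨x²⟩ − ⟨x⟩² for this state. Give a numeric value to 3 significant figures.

0.244

Compute ⟨x⟩ and ⟨x²⟩ separately, then (Δx)² = ⟨x²⟩ − ⟨x⟩².
Expand each integrand as polynomial × e^(−2γx²) and use ∫x^(2j)·e^(−2γx²) dx = (2j−1)!!/(4γ)^j · √(π/(2γ)), odd powers → 0; here √(π/(2γ)) = 0.71414.
Normalization: ∫|ψ|² dx = 0.057966.
⟨x⟩ = 0.0000 and ⟨x²⟩ = 0.24351.
(Δx)² = 0.24351 − (0.0000)² = 0.24351.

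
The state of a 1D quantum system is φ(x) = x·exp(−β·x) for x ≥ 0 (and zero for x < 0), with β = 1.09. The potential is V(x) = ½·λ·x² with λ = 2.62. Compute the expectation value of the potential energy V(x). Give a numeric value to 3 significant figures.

⟨V⟩ = ∫ V(x)·|φ|² dx / ∫|φ|² dx.
Every integrand reduces to terms xʲ·e^(−2βx) on [0, ∞); use ∫₀^∞ xʲ·e^(−2βx) dx = j!/(2β)^(j+1).
State is unnormalized: ∫|φ|² dx = 0.19305, and ∫φ*·V(x)·φ dx = 0.63856, so ⟨V⟩ = 0.63856 / 0.19305.
⟨V⟩ = 3.3078.

3.31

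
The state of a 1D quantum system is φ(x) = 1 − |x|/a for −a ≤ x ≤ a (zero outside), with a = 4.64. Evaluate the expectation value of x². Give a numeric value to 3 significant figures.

2.15

⟨x²⟩ = ∫ x²·|φ|² dx / ∫|φ|² dx (integrals over the domain).
φ is even, so ∫ over [−a, a] = 2∫₀ᵃ with φ = 1 − x/a there: ∫₀ᵃ (1 − x/a)² dx = a/3, ∫₀ᵃ x²(1 − x/a)² dx = a³/30, ∫₀ᵃ x⁴(1 − x/a)² dx = a⁵/105.
State is unnormalized: ∫|φ|² dx = 3.0933, and ∫φ*·x²·φ dx = 6.6598, so ⟨x²⟩ = 6.6598 / 3.0933.
⟨x²⟩ = 2.1530.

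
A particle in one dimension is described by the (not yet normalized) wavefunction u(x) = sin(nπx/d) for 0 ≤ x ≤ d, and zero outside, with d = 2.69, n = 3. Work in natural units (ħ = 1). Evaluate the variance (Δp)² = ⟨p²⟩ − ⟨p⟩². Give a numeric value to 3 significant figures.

Compute ⟨p⟩ and ⟨p²⟩ separately; (Δp)² = ⟨p²⟩ − ⟨p⟩².
d/dx sin(nπx/d) = (nπ/d)·cos(nπx/d) and d²/dx² sin(nπx/d) = −(nπ/d)²·sin(nπx/d); on 0 ≤ x ≤ d, ∫sin²(nπx/d) dx = d/2 and ∫sin(nπx/d)·cos(nπx/d) dx = 0.
Normalization: ∫|u|² dx = 1.3450.
⟨p⟩ = 0.0000 and ⟨p²⟩ = 12.275.
(Δp)² = 12.275 − (0.0000)² = 12.275.

12.3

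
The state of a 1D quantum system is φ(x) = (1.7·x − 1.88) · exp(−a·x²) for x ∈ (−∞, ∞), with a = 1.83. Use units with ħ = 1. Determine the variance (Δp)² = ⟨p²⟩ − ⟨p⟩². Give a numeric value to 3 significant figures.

Compute ⟨p⟩ and ⟨p²⟩ separately; (Δp)² = ⟨p²⟩ − ⟨p⟩².
Expand each integrand as polynomial × e^(−2ax²) and use ∫x^(2j)·e^(−2ax²) dx = (2j−1)!!/(4a)^j · √(π/(2a)), odd powers → 0; here √(π/(2a)) = 0.92648. Differentiate with the product rule, d/dx e^(−ax²) = −2ax·e^(−ax²).
Normalization: ∫|φ|² dx = 3.6403.
⟨p⟩ = 0.0000 and ⟨p²⟩ = 2.1978.
(Δp)² = 2.1978 − (0.0000)² = 2.1978.

2.20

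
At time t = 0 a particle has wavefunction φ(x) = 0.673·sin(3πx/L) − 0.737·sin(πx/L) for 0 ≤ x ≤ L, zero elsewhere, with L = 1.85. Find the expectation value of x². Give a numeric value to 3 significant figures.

0.908

⟨x²⟩ = ∫ x²·|φ|² dx / ∫|φ|² dx (integrals over the domain).
On 0 ≤ x ≤ L (j ≠ l): ∫sin²(jπx/L) dx = L/2, ∫sin(jπx/L)·sin(lπx/L) dx = 0; diagonal moments ∫x·sin²(jπx/L) dx = L²/4, ∫x²·sin²(jπx/L) dx = L³·(1/6 − 1/(4j²π²)); cross terms ∫x·sin(jπx/L)·sin(lπx/L) dx = 0 for j + l even and −4jlL²/(π²(j² − l²)²) for j + l odd, ∫x²·sin(jπx/L)·sin(lπx/L) dx = (−1)^(j+l)·4jlL³/(π²(j² − l²)²); higher powers the same way via product-to-sum and parts.
State is unnormalized: ∫|φ|² dx = 0.92139, and ∫φ*·x²·φ dx = 0.83664, so ⟨x²⟩ = 0.83664 / 0.92139.
⟨x²⟩ = 0.90802.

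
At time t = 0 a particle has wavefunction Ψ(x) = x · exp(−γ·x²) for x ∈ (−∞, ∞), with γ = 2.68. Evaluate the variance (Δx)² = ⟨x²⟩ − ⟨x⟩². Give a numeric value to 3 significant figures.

Compute ⟨x⟩ and ⟨x²⟩ separately, then (Δx)² = ⟨x²⟩ − ⟨x⟩².
Expand each integrand as polynomial × e^(−2γx²) and use ∫x^(2j)·e^(−2γx²) dx = (2j−1)!!/(4γ)^j · √(π/(2γ)), odd powers → 0; here √(π/(2γ)) = 0.76558.
Normalization: ∫|Ψ|² dx = 0.071416.
⟨x⟩ = 0.0000 and ⟨x²⟩ = 0.27985.
(Δx)² = 0.27985 − (0.0000)² = 0.27985.

0.280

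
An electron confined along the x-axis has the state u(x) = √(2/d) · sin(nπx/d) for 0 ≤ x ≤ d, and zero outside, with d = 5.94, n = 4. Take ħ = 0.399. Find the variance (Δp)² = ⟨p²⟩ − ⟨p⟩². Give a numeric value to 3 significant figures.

0.713

Compute ⟨p⟩ and ⟨p²⟩ separately; (Δp)² = ⟨p²⟩ − ⟨p⟩².
d/dx sin(nπx/d) = (nπ/d)·cos(nπx/d) and d²/dx² sin(nπx/d) = −(nπ/d)²·sin(nπx/d); on 0 ≤ x ≤ d, ∫sin²(nπx/d) dx = d/2 and ∫sin(nπx/d)·cos(nπx/d) dx = 0.
⟨p⟩ = 0.0000 and ⟨p²⟩ = 0.71251.
(Δp)² = 0.71251 − (0.0000)² = 0.71251.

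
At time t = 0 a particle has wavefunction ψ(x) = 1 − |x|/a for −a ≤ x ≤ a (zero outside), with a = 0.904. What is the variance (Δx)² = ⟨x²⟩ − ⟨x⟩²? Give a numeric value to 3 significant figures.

Compute ⟨x⟩ and ⟨x²⟩ separately, then (Δx)² = ⟨x²⟩ − ⟨x⟩².
ψ is even, so ∫ over [−a, a] = 2∫₀ᵃ with ψ = 1 − x/a there: ∫₀ᵃ (1 − x/a)² dx = a/3, ∫₀ᵃ x²(1 − x/a)² dx = a³/30, ∫₀ᵃ x⁴(1 − x/a)² dx = a⁵/105.
Normalization: ∫|ψ|² dx = 0.60267.
⟨x⟩ = 0.0000 and ⟨x²⟩ = 0.081722.
(Δx)² = 0.081722 − (0.0000)² = 0.081722.

0.0817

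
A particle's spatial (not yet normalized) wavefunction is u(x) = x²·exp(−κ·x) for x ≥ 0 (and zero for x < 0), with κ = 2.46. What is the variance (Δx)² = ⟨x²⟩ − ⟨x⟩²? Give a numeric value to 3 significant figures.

Compute ⟨x⟩ and ⟨x²⟩ separately, then (Δx)² = ⟨x²⟩ − ⟨x⟩².
Every integrand reduces to terms xʲ·e^(−2κx) on [0, ∞); use ∫₀^∞ xʲ·e^(−2κx) dx = j!/(2κ)^(j+1).
Normalization: ∫|u|² dx = 0.0083250.
⟨x⟩ = 1.0163 and ⟨x²⟩ = 1.2393.
(Δx)² = 1.2393 − (1.0163)² = 0.20656.

0.207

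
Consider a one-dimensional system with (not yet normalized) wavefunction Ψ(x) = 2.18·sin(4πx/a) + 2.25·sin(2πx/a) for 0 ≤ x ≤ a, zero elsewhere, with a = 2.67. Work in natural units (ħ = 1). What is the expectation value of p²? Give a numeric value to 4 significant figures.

p² Ψ = −ħ² d²Ψ/dx²; ⟨p²⟩ = −ħ² ∫ Ψ*·Ψ'' dx / ∫|Ψ|² dx.
d²/dx² sin(jπx/a) = −(jπ/a)²·sin(jπx/a); on 0 ≤ x ≤ a, ∫sin²(jπx/a) dx = a/2 and ∫sin(jπx/a)·sin(lπx/a) dx = 0 for j ≠ l, so only diagonal terms survive in ∫|Ψ|² and ∫Ψ·Ψ″; ∫Ψ·Ψ′ dx = [Ψ²/2] between the walls = 0.
State is unnormalized: ∫|Ψ|² dx = 13.103, and ∫Ψ*·(−ħ² Ψ'') dx = 177.96, so ⟨p²⟩ = 177.96 / 13.103.
⟨p²⟩ = 13.582.

13.58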